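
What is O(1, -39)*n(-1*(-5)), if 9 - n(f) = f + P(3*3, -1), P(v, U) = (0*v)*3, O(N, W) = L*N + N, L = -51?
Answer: -200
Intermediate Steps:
O(N, W) = -50*N (O(N, W) = -51*N + N = -50*N)
P(v, U) = 0 (P(v, U) = 0*3 = 0)
n(f) = 9 - f (n(f) = 9 - (f + 0) = 9 - f)
O(1, -39)*n(-1*(-5)) = (-50*1)*(9 - (-1)*(-5)) = -50*(9 - 1*5) = -50*(9 - 5) = -50*4 = -200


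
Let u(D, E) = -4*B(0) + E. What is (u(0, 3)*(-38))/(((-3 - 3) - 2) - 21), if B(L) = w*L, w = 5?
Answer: 114/29 ≈ 3.9310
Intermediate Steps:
B(L) = 5*L
u(D, E) = E (u(D, E) = -20*0 + E = -4*0 + E = 0 + E = E)
(u(0, 3)*(-38))/(((-3 - 3) - 2) - 21) = (3*(-38))/(((-3 - 3) - 2) - 21) = -114/((-6 - 2) - 21) = -114/(-8 - 21) = -114/(-29) = -114*(-1/29) = 114/29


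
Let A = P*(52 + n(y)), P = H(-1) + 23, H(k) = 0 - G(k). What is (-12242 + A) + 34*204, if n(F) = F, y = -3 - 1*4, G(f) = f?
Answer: -4226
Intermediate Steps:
y = -7 (y = -3 - 4 = -7)
H(k) = -k (H(k) = 0 - k = -k)
P = 24 (P = -1*(-1) + 23 = 1 + 23 = 24)
A = 1080 (A = 24*(52 - 7) = 24*45 = 1080)
(-12242 + A) + 34*204 = (-12242 + 1080) + 34*204 = -11162 + 6936 = -4226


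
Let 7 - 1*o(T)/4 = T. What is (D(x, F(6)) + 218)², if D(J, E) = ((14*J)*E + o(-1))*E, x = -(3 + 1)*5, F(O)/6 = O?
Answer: 130689480100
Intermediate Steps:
o(T) = 28 - 4*T
F(O) = 6*O
x = -20 (x = -1*4*5 = -4*5 = -20)
D(J, E) = E*(32 + 14*E*J) (D(J, E) = ((14*J)*E + (28 - 4*(-1)))*E = (14*E*J + (28 + 4))*E = (14*E*J + 32)*E = (32 + 14*E*J)*E = E*(32 + 14*E*J))
(D(x, F(6)) + 218)² = (2*(6*6)*(16 + 7*(6*6)*(-20)) + 218)² = (2*36*(16 + 7*36*(-20)) + 218)² = (2*36*(16 - 5040) + 218)² = (2*36*(-5024) + 218)² = (-361728 + 218)² = (-361510)² = 130689480100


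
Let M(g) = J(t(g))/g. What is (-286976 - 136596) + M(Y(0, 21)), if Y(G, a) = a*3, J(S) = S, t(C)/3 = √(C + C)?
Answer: -423572 + √14/7 ≈ -4.2357e+5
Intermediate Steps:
t(C) = 3*√2*√C (t(C) = 3*√(C + C) = 3*√(2*C) = 3*(√2*√C) = 3*√2*√C)
Y(G, a) = 3*a
M(g) = 3*√2/√g (M(g) = (3*√2*√g)/g = 3*√2/√g)
(-286976 - 136596) + M(Y(0, 21)) = (-286976 - 136596) + 3*√2/√(3*21) = -423572 + 3*√2/√63 = -423572 + 3*√2*(√7/21) = -423572 + √14/7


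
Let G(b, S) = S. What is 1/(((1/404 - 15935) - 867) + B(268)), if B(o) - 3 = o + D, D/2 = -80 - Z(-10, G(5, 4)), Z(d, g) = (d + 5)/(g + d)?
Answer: -1212/20231509 ≈ -5.9907e-5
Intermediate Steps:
Z(d, g) = (5 + d)/(d + g)
D = -485/3 (D = 2*(-80 - (5 - 10)/(-10 + 4)) = 2*(-80 - (-5)/(-6)) = 2*(-80 - (-1)*(-5)/6) = 2*(-80 - 1*5/6) = 2*(-80 - 5/6) = 2*(-485/6) = -485/3 ≈ -161.67)
B(o) = -476/3 + o (B(o) = 3 + (o - 485/3) = 3 + (-485/3 + o) = -476/3 + o)
1/(((1/404 - 15935) - 867) + B(268)) = 1/(((1/404 - 15935) - 867) + (-476/3 + 268)) = 1/(((1/404 - 15935) - 867) + 328/3) = 1/((-6437739/404 - 867) + 328/3) = 1/(-6788007/404 + 328/3) = 1/(-20231509/1212) = -1212/20231509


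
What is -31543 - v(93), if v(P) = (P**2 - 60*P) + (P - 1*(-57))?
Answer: -34762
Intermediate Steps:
v(P) = 57 + P**2 - 59*P (v(P) = (P**2 - 60*P) + (P + 57) = (P**2 - 60*P) + (57 + P) = 57 + P**2 - 59*P)
-31543 - v(93) = -31543 - (57 + 93**2 - 59*93) = -31543 - (57 + 8649 - 5487) = -31543 - 1*3219 = -31543 - 3219 = -34762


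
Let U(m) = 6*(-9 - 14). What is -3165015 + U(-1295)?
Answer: -3165153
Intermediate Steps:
U(m) = -138 (U(m) = 6*(-23) = -138)
-3165015 + U(-1295) = -3165015 - 138 = -3165153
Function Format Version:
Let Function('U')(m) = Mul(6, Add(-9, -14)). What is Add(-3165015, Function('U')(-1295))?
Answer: -3165153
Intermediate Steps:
Function('U')(m) = -138 (Function('U')(m) = Mul(6, -23) = -138)
Add(-3165015, Function('U')(-1295)) = Add(-3165015, -138) = -3165153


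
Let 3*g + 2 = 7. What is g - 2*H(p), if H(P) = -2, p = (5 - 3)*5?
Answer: 17/3 ≈ 5.6667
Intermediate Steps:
p = 10 (p = 2*5 = 10)
g = 5/3 (g = -⅔ + (⅓)*7 = -⅔ + 7/3 = 5/3 ≈ 1.6667)
g - 2*H(p) = 5/3 - 2*(-2) = 5/3 + 4 = 17/3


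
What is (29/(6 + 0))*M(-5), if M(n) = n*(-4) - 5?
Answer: 145/2 ≈ 72.500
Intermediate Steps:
M(n) = -5 - 4*n (M(n) = -4*n - 5 = -5 - 4*n)
(29/(6 + 0))*M(-5) = (29/(6 + 0))*(-5 - 4*(-5)) = (29/6)*(-5 + 20) = (29*(⅙))*15 = (29/6)*15 = 145/2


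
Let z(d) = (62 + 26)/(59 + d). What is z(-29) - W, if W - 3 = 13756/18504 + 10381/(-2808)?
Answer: 10416613/3608280 ≈ 2.8869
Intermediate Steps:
W = 33535/721656 (W = 3 + (13756/18504 + 10381/(-2808)) = 3 + (13756*(1/18504) + 10381*(-1/2808)) = 3 + (3439/4626 - 10381/2808) = 3 - 2131433/721656 = 33535/721656 ≈ 0.046470)
z(d) = 88/(59 + d)
z(-29) - W = 88/(59 - 29) - 1*33535/721656 = 88/30 - 33535/721656 = 88*(1/30) - 33535/721656 = 44/15 - 33535/721656 = 10416613/3608280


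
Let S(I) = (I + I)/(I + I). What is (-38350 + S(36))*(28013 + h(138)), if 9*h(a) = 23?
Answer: -1074368540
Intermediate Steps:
S(I) = 1 (S(I) = (2*I)/((2*I)) = (2*I)*(1/(2*I)) = 1)
h(a) = 23/9 (h(a) = (⅑)*23 = 23/9)
(-38350 + S(36))*(28013 + h(138)) = (-38350 + 1)*(28013 + 23/9) = -38349*252140/9 = -1074368540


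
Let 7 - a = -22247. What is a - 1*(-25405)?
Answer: 47659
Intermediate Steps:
a = 22254 (a = 7 - 1*(-22247) = 7 + 22247 = 22254)
a - 1*(-25405) = 22254 - 1*(-25405) = 22254 + 25405 = 47659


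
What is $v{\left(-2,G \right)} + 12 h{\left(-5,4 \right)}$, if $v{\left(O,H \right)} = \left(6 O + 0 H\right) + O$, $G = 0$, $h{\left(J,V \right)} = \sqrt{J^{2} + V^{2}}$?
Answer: $-14 + 12 \sqrt{41} \approx 62.837$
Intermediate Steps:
$v{\left(O,H \right)} = 7 O$ ($v{\left(O,H \right)} = \left(6 O + 0\right) + O = 6 O + O = 7 O$)
$v{\left(-2,G \right)} + 12 h{\left(-5,4 \right)} = 7 \left(-2\right) + 12 \sqrt{\left(-5\right)^{2} + 4^{2}} = -14 + 12 \sqrt{25 + 16} = -14 + 12 \sqrt{41}$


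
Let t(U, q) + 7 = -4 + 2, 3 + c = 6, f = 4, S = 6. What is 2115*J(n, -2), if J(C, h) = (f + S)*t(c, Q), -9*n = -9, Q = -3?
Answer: -190350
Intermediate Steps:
n = 1 (n = -⅑*(-9) = 1)
c = 3 (c = -3 + 6 = 3)
t(U, q) = -9 (t(U, q) = -7 + (-4 + 2) = -7 - 2 = -9)
J(C, h) = -90 (J(C, h) = (4 + 6)*(-9) = 10*(-9) = -90)
2115*J(n, -2) = 2115*(-90) = -190350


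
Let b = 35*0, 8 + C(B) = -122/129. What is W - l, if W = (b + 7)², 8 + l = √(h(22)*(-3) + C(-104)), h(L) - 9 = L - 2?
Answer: 57 - I*√1596633/129 ≈ 57.0 - 9.7952*I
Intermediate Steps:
C(B) = -1154/129 (C(B) = -8 - 122/129 = -1154/129)
h(L) = 7 + L (h(L) = 9 + (L - 2) = 9 + (-2 + L) = 7 + L)
b = 0
l = -8 + I*√1596633/129 (l = -8 + √((7 + 22)*(-3) - 1154/129) = -8 + √(29*(-3) - 1154/129) = -8 + √(-87 - 1154/129) = -8 + √(-12377/129) = -8 + I*√1596633/129 ≈ -8.0 + 9.7952*I)
W = 49 (W = (0 + 7)² = 7² = 49)
W - l = 49 - (-8 + I*√1596633/129) = 49 + (8 - I*√1596633/129) = 57 - I*√1596633/129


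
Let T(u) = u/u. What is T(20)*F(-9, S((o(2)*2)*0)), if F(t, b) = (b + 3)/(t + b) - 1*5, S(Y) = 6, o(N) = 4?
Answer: -8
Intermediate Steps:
T(u) = 1
F(t, b) = -5 + (3 + b)/(b + t) (F(t, b) = (3 + b)/(b + t) - 5 = -5 + (3 + b)/(b + t))
T(20)*F(-9, S((o(2)*2)*0)) = 1*((3 - 5*(-9) - 4*6)/(6 - 9)) = 1*((3 + 45 - 24)/(-3)) = 1*(-⅓*24) = 1*(-8) = -8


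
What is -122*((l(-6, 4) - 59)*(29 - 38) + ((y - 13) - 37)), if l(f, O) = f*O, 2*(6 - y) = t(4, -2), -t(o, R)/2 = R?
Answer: -85522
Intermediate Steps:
t(o, R) = -2*R
y = 4 (y = 6 - (-1)*(-2) = 6 - ½*4 = 6 - 2 = 4)
l(f, O) = O*f
-122*((l(-6, 4) - 59)*(29 - 38) + ((y - 13) - 37)) = -122*((4*(-6) - 59)*(29 - 38) + ((4 - 13) - 37)) = -122*((-24 - 59)*(-9) + (-9 - 37)) = -122*(-83*(-9) - 46) = -122*(747 - 46) = -122*701 = -85522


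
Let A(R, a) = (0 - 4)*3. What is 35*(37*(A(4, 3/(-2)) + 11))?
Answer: -1295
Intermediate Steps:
A(R, a) = -12 (A(R, a) = -4*3 = -12)
35*(37*(A(4, 3/(-2)) + 11)) = 35*(37*(-12 + 11)) = 35*(37*(-1)) = 35*(-37) = -1295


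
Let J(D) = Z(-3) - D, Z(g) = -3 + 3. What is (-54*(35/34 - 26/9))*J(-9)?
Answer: 15363/17 ≈ 903.71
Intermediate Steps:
Z(g) = 0
J(D) = -D (J(D) = 0 - D = -D)
(-54*(35/34 - 26/9))*J(-9) = (-54*(35/34 - 26/9))*(-1*(-9)) = -54*(35*(1/34) - 26*⅑)*9 = -54*(35/34 - 26/9)*9 = -54*(-569/306)*9 = (1707/17)*9 = 15363/17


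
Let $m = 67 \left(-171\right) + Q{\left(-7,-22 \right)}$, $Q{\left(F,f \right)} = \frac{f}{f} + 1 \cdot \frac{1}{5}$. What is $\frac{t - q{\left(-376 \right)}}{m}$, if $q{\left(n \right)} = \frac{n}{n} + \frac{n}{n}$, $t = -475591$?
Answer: $\frac{792655}{19093} \approx 41.516$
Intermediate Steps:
$Q{\left(F,f \right)} = \frac{6}{5}$ ($Q{\left(F,f \right)} = 1 + 1 \cdot \frac{1}{5} = 1 + \frac{1}{5} = \frac{6}{5}$)
$q{\left(n \right)} = 2$ ($q{\left(n \right)} = 1 + 1 = 2$)
$m = - \frac{57279}{5}$ ($m = 67 \left(-171\right) + \frac{6}{5} = -11457 + \frac{6}{5} = - \frac{57279}{5} \approx -11456.0$)
$\frac{t - q{\left(-376 \right)}}{m} = \frac{-475591 - 2}{- \frac{57279}{5}} = \left(-475591 - 2\right) \left(- \frac{5}{57279}\right) = \left(-475593\right) \left(- \frac{5}{57279}\right) = \frac{792655}{19093}$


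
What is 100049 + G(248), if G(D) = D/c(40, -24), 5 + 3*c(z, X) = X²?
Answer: 57128723/571 ≈ 1.0005e+5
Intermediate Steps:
c(z, X) = -5/3 + X²/3
G(D) = 3*D/571 (G(D) = D/(-5/3 + (⅓)*(-24)²) = D/(-5/3 + (⅓)*576) = D/(-5/3 + 192) = D/(571/3) = D*(3/571) = 3*D/571)
100049 + G(248) = 100049 + (3/571)*248 = 100049 + 744/571 = 57128723/571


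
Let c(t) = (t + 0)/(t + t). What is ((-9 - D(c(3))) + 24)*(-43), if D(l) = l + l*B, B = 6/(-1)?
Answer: -1505/2 ≈ -752.50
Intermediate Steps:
B = -6 (B = 6*(-1) = -6)
c(t) = ½ (c(t) = t/((2*t)) = t*(1/(2*t)) = ½)
D(l) = -5*l (D(l) = l + l*(-6) = l - 6*l = -5*l)
((-9 - D(c(3))) + 24)*(-43) = ((-9 - (-5)/2) + 24)*(-43) = ((-9 - 1*(-5/2)) + 24)*(-43) = ((-9 + 5/2) + 24)*(-43) = (-13/2 + 24)*(-43) = (35/2)*(-43) = -1505/2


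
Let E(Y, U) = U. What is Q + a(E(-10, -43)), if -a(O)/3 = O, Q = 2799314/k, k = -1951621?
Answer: 35565685/278803 ≈ 127.57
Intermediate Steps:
Q = -399902/278803 (Q = 2799314/(-1951621) = 2799314*(-1/1951621) = -399902/278803 ≈ -1.4344)
a(O) = -3*O
Q + a(E(-10, -43)) = -399902/278803 - 3*(-43) = -399902/278803 + 129 = 35565685/278803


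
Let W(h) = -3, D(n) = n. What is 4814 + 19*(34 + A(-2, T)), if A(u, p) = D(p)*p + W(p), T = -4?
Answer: 5707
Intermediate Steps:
A(u, p) = -3 + p² (A(u, p) = p*p - 3 = p² - 3 = -3 + p²)
4814 + 19*(34 + A(-2, T)) = 4814 + 19*(34 + (-3 + (-4)²)) = 4814 + 19*(34 + (-3 + 16)) = 4814 + 19*(34 + 13) = 4814 + 19*47 = 4814 + 893 = 5707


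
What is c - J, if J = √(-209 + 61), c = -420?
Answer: -420 - 2*I*√37 ≈ -420.0 - 12.166*I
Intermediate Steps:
J = 2*I*√37 (J = √(-148) = 2*I*√37 ≈ 12.166*I)
c - J = -420 - 2*I*√37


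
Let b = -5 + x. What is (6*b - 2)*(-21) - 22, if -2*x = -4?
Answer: 398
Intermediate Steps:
x = 2 (x = -½*(-4) = 2)
b = -3 (b = -5 + 2 = -3)
(6*b - 2)*(-21) - 22 = (6*(-3) - 2)*(-21) - 22 = (-18 - 2)*(-21) - 22 = -20*(-21) - 22 = 420 - 22 = 398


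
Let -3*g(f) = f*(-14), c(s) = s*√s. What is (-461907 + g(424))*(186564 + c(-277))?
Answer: -85806069580 + 382200445*I*√277/3 ≈ -8.5806e+10 + 2.1204e+9*I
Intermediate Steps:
c(s) = s^(3/2)
g(f) = 14*f/3 (g(f) = -f*(-14)/3 = -(-14)*f/3 = 14*f/3)
(-461907 + g(424))*(186564 + c(-277)) = (-461907 + (14/3)*424)*(186564 + (-277)^(3/2)) = (-461907 + 5936/3)*(186564 - 277*I*√277) = -1379785*(186564 - 277*I*√277)/3 = -85806069580 + 382200445*I*√277/3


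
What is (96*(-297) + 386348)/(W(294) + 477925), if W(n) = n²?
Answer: 357836/564361 ≈ 0.63406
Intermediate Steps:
(96*(-297) + 386348)/(W(294) + 477925) = (96*(-297) + 386348)/(294² + 477925) = (-28512 + 386348)/(86436 + 477925) = 357836/564361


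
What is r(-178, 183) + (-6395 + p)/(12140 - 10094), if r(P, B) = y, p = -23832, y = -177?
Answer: -392369/2046 ≈ -191.77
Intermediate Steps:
r(P, B) = -177
r(-178, 183) + (-6395 + p)/(12140 - 10094) = -177 + (-6395 - 23832)/(12140 - 10094) = -177 - 30227/2046 = -392369/2046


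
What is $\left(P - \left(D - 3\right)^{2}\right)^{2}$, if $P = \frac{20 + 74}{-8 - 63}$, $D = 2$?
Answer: $\frac{27225}{5041} \approx 5.4007$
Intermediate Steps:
$P = - \frac{94}{71}$ ($P = \frac{94}{-71} = 94 \left(- \frac{1}{71}\right) = - \frac{94}{71} \approx -1.3239$)
$\left(P - \left(D - 3\right)^{2}\right)^{2} = \left(- \frac{94}{71} - \left(2 - 3\right)^{2}\right)^{2} = \left(- \frac{94}{71} - \left(-1\right)^{2}\right)^{2} = \left(- \frac{94}{71} - 1\right)^{2} = \left(- \frac{165}{71}\right)^{2} = \frac{27225}{5041}$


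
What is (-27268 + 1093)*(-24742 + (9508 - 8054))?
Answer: 609563400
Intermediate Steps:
(-27268 + 1093)*(-24742 + (9508 - 8054)) = -26175*(-24742 + 1454) = -26175*(-23288) = 609563400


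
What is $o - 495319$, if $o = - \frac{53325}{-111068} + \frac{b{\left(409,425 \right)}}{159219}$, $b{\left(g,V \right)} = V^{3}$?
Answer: $- \frac{8750753811098873}{17684135892} \approx -4.9484 \cdot 10^{5}$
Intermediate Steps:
$o = \frac{8534694790675}{17684135892}$ ($o = - \frac{53325}{-111068} + \frac{425^{3}}{159219} = \left(-53325\right) \left(- \frac{1}{111068}\right) + 76765625 \cdot \frac{1}{159219} = \frac{53325}{111068} + \frac{76765625}{159219} = \frac{8534694790675}{17684135892} \approx 482.62$)
$o - 495319 = \frac{8534694790675}{17684135892} - 495319 = - \frac{8750753811098873}{17684135892}$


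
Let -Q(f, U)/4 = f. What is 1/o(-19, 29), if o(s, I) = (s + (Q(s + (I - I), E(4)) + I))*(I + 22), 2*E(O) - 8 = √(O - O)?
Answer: 1/4386 ≈ 0.00022800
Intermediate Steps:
E(O) = 4 (E(O) = 4 + √(O - O)/2 = 4 + √0/2 = 4 + (½)*0 = 4 + 0 = 4)
Q(f, U) = -4*f
o(s, I) = (22 + I)*(I - 3*s) (o(s, I) = (s + (-4*(s + (I - I)) + I))*(I + 22) = (s + (-4*(s + 0) + I))*(22 + I) = (s + (-4*s + I))*(22 + I) = (s + (I - 4*s))*(22 + I) = (I - 3*s)*(22 + I) = (22 + I)*(I - 3*s))
1/o(-19, 29) = 1/(29² - 66*(-19) + 22*29 - 3*29*(-19)) = 1/(841 + 1254 + 638 + 1653) = 1/4386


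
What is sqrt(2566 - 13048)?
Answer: I*sqrt(10482) ≈ 102.38*I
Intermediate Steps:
sqrt(2566 - 13048) = sqrt(-10482) = I*sqrt(10482)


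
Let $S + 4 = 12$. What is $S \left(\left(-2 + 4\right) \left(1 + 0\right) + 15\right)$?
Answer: $136$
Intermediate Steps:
$S = 8$ ($S = -4 + 12 = 8$)
$S \left(\left(-2 + 4\right) \left(1 + 0\right) + 15\right) = 8 \left(\left(-2 + 4\right) \left(1 + 0\right) + 15\right) = 8 \left(2 \cdot 1 + 15\right) = 8 \left(2 + 15\right) = 8 \cdot 17 = 136$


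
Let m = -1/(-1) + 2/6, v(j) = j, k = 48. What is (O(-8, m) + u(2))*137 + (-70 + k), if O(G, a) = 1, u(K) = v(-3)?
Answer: -296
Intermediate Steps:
u(K) = -3
m = 4/3 (m = -1*(-1) + 2*(1/6) = 1 + 1/3 = 4/3 ≈ 1.3333)
(O(-8, m) + u(2))*137 + (-70 + k) = (1 - 3)*137 + (-70 + 48) = -2*137 - 22 = -274 - 22 = -296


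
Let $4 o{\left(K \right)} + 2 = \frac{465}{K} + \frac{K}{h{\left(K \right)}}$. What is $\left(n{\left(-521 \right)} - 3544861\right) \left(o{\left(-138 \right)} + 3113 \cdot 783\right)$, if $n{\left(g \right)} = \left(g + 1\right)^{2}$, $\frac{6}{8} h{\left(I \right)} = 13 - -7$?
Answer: $- \frac{29371630354107759}{3680} \approx -7.9814 \cdot 10^{12}$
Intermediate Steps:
$h{\left(I \right)} = \frac{80}{3}$ ($h{\left(I \right)} = \frac{4 \left(13 - -7\right)}{3} = \frac{4 \left(13 + 7\right)}{3} = \frac{4}{3} \cdot 20 = \frac{80}{3}$)
$n{\left(g \right)} = \left(1 + g\right)^{2}$
$o{\left(K \right)} = - \frac{1}{2} + \frac{3 K}{320} + \frac{465}{4 K}$ ($o{\left(K \right)} = - \frac{1}{2} + \frac{\frac{465}{K} + \frac{K}{\frac{80}{3}}}{4} = - \frac{1}{2} + \frac{\frac{465}{K} + K \frac{3}{80}}{4} = - \frac{1}{2} + \frac{\frac{465}{K} + \frac{3 K}{80}}{4} = - \frac{1}{2} + \left(\frac{3 K}{320} + \frac{465}{4 K}\right) = - \frac{1}{2} + \frac{3 K}{320} + \frac{465}{4 K}$)
$\left(n{\left(-521 \right)} - 3544861\right) \left(o{\left(-138 \right)} + 3113 \cdot 783\right) = \left(\left(1 - 521\right)^{2} - 3544861\right) \left(\frac{37200 - 138 \left(-160 + 3 \left(-138\right)\right)}{320 \left(-138\right)} + 3113 \cdot 783\right) = \left(\left(-520\right)^{2} - 3544861\right) \left(\frac{1}{320} \left(- \frac{1}{138}\right) \left(37200 - 138 \left(-160 - 414\right)\right) + 2437479\right) = \left(270400 - 3544861\right) \left(\frac{1}{320} \left(- \frac{1}{138}\right) \left(37200 - -79212\right) + 2437479\right) = - 3274461 \left(\frac{1}{320} \left(- \frac{1}{138}\right) \left(37200 + 79212\right) + 2437479\right) = - 3274461 \left(\frac{1}{320} \left(- \frac{1}{138}\right) 116412 + 2437479\right) = - 3274461 \left(- \frac{9701}{3680} + 2437479\right) = \left(-3274461\right) \frac{8969913019}{3680} = - \frac{29371630354107759}{3680}$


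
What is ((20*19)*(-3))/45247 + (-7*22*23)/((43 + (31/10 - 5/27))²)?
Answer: -6695940660/3926489413 ≈ -1.7053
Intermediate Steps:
((20*19)*(-3))/45247 + (-7*22*23)/((43 + (31/10 - 5/27))²) = (380*(-3))*(1/45247) + (-154*23)/((43 + (31*(⅒) - 5*1/27))²) = -1140*1/45247 - 3542/(43 + (31/10 - 5/27))² = -1140/45247 - 3542/(43 + 787/270)² = -1140/45247 - 3542/((12397/270)²) = -1140/45247 - 3542/153685609/72900 = -1140/45247 - 3542*72900/153685609 = -1140/45247 - 145800/86779 = -6695940660/3926489413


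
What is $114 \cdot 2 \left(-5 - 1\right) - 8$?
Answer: $-1376$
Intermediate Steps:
$114 \cdot 2 \left(-5 - 1\right) - 8 = 114 \cdot 2 \left(-6\right) - 8 = 114 \left(-12\right) - 8 = -1368 - 8 = -1376$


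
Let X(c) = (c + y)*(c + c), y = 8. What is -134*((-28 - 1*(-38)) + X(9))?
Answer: -42344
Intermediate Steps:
X(c) = 2*c*(8 + c) (X(c) = (c + 8)*(c + c) = (8 + c)*(2*c) = 2*c*(8 + c))
-134*((-28 - 1*(-38)) + X(9)) = -134*((-28 - 1*(-38)) + 2*9*(8 + 9)) = -134*((-28 + 38) + 2*9*17) = -134*(10 + 306) = -134*316 = -42344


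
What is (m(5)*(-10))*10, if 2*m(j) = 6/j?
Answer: -60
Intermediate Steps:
m(j) = 3/j (m(j) = (6/j)/2 = 3/j)
(m(5)*(-10))*10 = ((3/5)*(-10))*10 = -6*10 = -60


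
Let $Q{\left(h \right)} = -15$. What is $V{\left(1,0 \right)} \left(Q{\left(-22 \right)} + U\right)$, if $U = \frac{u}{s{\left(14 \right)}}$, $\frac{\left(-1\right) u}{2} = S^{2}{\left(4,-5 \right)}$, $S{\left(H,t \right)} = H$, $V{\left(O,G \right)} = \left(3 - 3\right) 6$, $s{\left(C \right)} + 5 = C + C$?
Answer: $0$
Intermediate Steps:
$s{\left(C \right)} = -5 + 2 C$ ($s{\left(C \right)} = -5 + \left(C + C\right) = -5 + 2 C$)
$V{\left(O,G \right)} = 0$ ($V{\left(O,G \right)} = 0 \cdot 6 = 0$)
$u = -32$ ($u = - 2 \cdot 4^{2} = \left(-2\right) 16 = -32$)
$U = - \frac{32}{23}$ ($U = - \frac{32}{-5 + 2 \cdot 14} = - \frac{32}{-5 + 28} = - \frac{32}{23} \approx -1.3913$)
$V{\left(1,0 \right)} \left(Q{\left(-22 \right)} + U\right) = 0 \left(-15 - \frac{32}{23}\right) = 0 \left(- \frac{377}{23}\right) = 0$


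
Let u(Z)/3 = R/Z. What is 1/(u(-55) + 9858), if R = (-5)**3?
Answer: 11/108513 ≈ 0.00010137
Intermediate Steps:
R = -125
u(Z) = -375/Z (u(Z) = 3*(-125/Z) = -375/Z)
1/(u(-55) + 9858) = 1/(-375/(-55) + 9858) = 1/(-375*(-1/55) + 9858) = 1/(75/11 + 9858) = 1/(108513/11) = 11/108513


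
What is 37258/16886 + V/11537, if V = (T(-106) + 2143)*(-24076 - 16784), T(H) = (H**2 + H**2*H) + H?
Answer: 406299149250913/97406891 ≈ 4.1712e+6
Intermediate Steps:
T(H) = H + H**2 + H**3 (T(H) = (H**2 + H**3) + H = H + H**2 + H**3)
V = 48122578980 (V = (-106*(1 - 106 + (-106)**2) + 2143)*(-24076 - 16784) = (-106*(1 - 106 + 11236) + 2143)*(-40860) = (-106*11131 + 2143)*(-40860) = (-1179886 + 2143)*(-40860) = -1177743*(-40860) = 48122578980)
37258/16886 + V/11537 = 37258/16886 + 48122578980/11537 = 37258*(1/16886) + 48122578980*(1/11537) = 18629/8443 + 48122578980/11537 = 406299149250913/97406891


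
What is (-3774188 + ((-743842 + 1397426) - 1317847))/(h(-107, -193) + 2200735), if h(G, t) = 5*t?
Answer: -4438451/2199770 ≈ -2.0177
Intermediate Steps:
(-3774188 + ((-743842 + 1397426) - 1317847))/(h(-107, -193) + 2200735) = (-3774188 + ((-743842 + 1397426) - 1317847))/(5*(-193) + 2200735) = (-3774188 + (653584 - 1317847))/(-965 + 2200735) = (-3774188 - 664263)/2199770 = -4438451*1/2199770 = -4438451/2199770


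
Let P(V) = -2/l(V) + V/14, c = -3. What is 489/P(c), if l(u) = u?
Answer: 20538/19 ≈ 1080.9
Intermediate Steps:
P(V) = -2/V + V/14
489/P(c) = 489/(-2/(-3) + (1/14)*(-3)) = 489/(-2*(-⅓) - 3/14) = 489/(⅔ - 3/14) = 489/(19/42) = 489*(42/19) = 20538/19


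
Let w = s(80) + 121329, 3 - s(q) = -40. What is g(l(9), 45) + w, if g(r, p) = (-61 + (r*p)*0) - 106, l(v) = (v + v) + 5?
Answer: 121205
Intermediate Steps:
s(q) = 43 (s(q) = 3 - 1*(-40) = 3 + 40 = 43)
w = 121372 (w = 43 + 121329 = 121372)
l(v) = 5 + 2*v (l(v) = 2*v + 5 = 5 + 2*v)
g(r, p) = -167 (g(r, p) = (-61 + (p*r)*0) - 106 = (-61 + 0) - 106 = -61 - 106 = -167)
g(l(9), 45) + w = -167 + 121372 = 121205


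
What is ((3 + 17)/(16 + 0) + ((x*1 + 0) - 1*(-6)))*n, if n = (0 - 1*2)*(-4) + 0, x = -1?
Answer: 50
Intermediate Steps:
n = 8 (n = (0 - 2)*(-4) + 0 = -2*(-4) + 0 = 8 + 0 = 8)
((3 + 17)/(16 + 0) + ((x*1 + 0) - 1*(-6)))*n = ((3 + 17)/(16 + 0) + ((-1*1 + 0) - 1*(-6)))*8 = (20/16 + ((-1 + 0) + 6))*8 = (20*(1/16) + (-1 + 6))*8 = (5/4 + 5)*8 = (25/4)*8 = 50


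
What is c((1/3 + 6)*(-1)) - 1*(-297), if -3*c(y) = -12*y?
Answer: 815/3 ≈ 271.67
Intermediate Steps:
c(y) = 4*y (c(y) = -(-4)*y = 4*y)
c((1/3 + 6)*(-1)) - 1*(-297) = 4*((1/3 + 6)*(-1)) - 1*(-297) = 4*((1*(1/3) + 6)*(-1)) + 297 = 4*((1/3 + 6)*(-1)) + 297 = 4*((19/3)*(-1)) + 297 = 4*(-19/3) + 297 = -76/3 + 297 = 815/3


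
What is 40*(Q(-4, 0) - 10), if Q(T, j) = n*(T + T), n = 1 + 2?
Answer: -1360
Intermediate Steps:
n = 3
Q(T, j) = 6*T (Q(T, j) = 3*(T + T) = 3*(2*T) = 6*T)
40*(Q(-4, 0) - 10) = 40*(6*(-4) - 10) = 40*(-24 - 10) = 40*(-34) = -1360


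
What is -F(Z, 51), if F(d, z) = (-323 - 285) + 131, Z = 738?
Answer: 477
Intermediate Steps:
F(d, z) = -477 (F(d, z) = -608 + 131 = -477)
-F(Z, 51) = -1*(-477) = 477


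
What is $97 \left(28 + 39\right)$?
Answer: $6499$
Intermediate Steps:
$97 \left(28 + 39\right) = 97 \cdot 67 = 6499$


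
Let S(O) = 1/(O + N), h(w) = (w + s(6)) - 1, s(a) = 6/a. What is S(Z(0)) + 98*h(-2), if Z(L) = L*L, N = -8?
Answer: -1569/8 ≈ -196.13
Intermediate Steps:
Z(L) = L²
h(w) = w (h(w) = (w + 6/6) - 1 = (w + 6*(⅙)) - 1 = (w + 1) - 1 = (1 + w) - 1 = w)
S(O) = 1/(-8 + O) (S(O) = 1/(O - 8) = 1/(-8 + O))
S(Z(0)) + 98*h(-2) = 1/(-8 + 0²) + 98*(-2) = 1/(-8 + 0) - 196 = 1/(-8) - 196 = -⅛ - 196 = -1569/8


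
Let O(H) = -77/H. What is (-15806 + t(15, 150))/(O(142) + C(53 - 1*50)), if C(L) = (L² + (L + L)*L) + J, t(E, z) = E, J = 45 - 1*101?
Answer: 2242322/4195 ≈ 534.52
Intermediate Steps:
J = -56 (J = 45 - 101 = -56)
C(L) = -56 + 3*L² (C(L) = (L² + (L + L)*L) - 56 = (L² + (2*L)*L) - 56 = (L² + 2*L²) - 56 = 3*L² - 56 = -56 + 3*L²)
(-15806 + t(15, 150))/(O(142) + C(53 - 1*50)) = (-15806 + 15)/(-77/142 + (-56 + 3*(53 - 1*50)²)) = -15791/(-77*1/142 + (-56 + 3*(53 - 50)²)) = -15791/(-77/142 + (-56 + 3*3²)) = -15791/(-77/142 + (-56 + 3*9)) = -15791/(-77/142 + (-56 + 27)) = -15791/(-77/142 - 29) = -15791/(-4195/142) = -15791*(-142/4195) = 2242322/4195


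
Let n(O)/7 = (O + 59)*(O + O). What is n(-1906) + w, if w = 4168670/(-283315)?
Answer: 2792654839990/56663 ≈ 4.9285e+7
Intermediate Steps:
w = -833734/56663 (w = 4168670*(-1/283315) = -833734/56663 ≈ -14.714)
n(O) = 14*O*(59 + O) (n(O) = 7*((O + 59)*(O + O)) = 7*((59 + O)*(2*O)) = 7*(2*O*(59 + O)) = 14*O*(59 + O))
n(-1906) + w = 14*(-1906)*(59 - 1906) - 833734/56663 = 14*(-1906)*(-1847) - 833734/56663 = 49285348 - 833734/56663 = 2792654839990/56663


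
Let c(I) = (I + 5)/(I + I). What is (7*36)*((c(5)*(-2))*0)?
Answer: 0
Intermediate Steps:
c(I) = (5 + I)/(2*I) (c(I) = (5 + I)/((2*I)) = (5 + I)*(1/(2*I)) = (5 + I)/(2*I))
(7*36)*((c(5)*(-2))*0) = (7*36)*((((½)*(5 + 5)/5)*(-2))*0) = 252*((((½)*(⅕)*10)*(-2))*0) = 252*((1*(-2))*0) = 252*(-2*0) = 252*0 = 0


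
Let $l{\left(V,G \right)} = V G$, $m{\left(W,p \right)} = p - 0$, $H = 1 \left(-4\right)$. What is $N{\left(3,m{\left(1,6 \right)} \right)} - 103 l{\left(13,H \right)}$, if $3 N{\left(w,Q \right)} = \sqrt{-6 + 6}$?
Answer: $5356$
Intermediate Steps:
$H = -4$
$m{\left(W,p \right)} = p$ ($m{\left(W,p \right)} = p + 0 = p$)
$N{\left(w,Q \right)} = 0$ ($N{\left(w,Q \right)} = \frac{\sqrt{-6 + 6}}{3} = \frac{\sqrt{0}}{3} = \frac{1}{3} \cdot 0 = 0$)
$l{\left(V,G \right)} = G V$
$N{\left(3,m{\left(1,6 \right)} \right)} - 103 l{\left(13,H \right)} = 0 - 103 \left(\left(-4\right) 13\right) = 0 - -5356 = 0 + 5356 = 5356$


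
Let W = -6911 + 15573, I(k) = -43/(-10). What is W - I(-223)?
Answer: 86577/10 ≈ 8657.7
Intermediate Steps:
I(k) = 43/10 (I(k) = -43*(-1/10) = 43/10)
W = 8662
W - I(-223) = 8662 - 1*43/10 = 8662 - 43/10 = 86577/10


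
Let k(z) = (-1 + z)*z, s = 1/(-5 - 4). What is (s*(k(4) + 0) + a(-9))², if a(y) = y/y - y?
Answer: 676/9 ≈ 75.111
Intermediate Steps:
a(y) = 1 - y
s = -⅑ (s = 1/(-9) = -⅑ ≈ -0.11111)
k(z) = z*(-1 + z)
(s*(k(4) + 0) + a(-9))² = (-(4*(-1 + 4) + 0)/9 + (1 - 1*(-9)))² = (-(4*3 + 0)/9 + (1 + 9))² = (-(12 + 0)/9 + 10)² = (-⅑*12 + 10)² = (-4/3 + 10)² = (26/3)² = 676/9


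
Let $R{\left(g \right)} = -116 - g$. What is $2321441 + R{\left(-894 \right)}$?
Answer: $2322219$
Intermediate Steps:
$2321441 + R{\left(-894 \right)} = 2321441 - -778 = 2321441 + \left(-116 + 894\right) = 2321441 + 778 = 2322219$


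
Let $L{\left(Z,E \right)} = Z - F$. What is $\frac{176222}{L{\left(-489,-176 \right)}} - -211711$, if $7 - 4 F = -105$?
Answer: $\frac{109278365}{517} \approx 2.1137 \cdot 10^{5}$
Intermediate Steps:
$F = 28$ ($F = \frac{7}{4} - - \frac{105}{4} = \frac{7}{4} + \frac{105}{4} = 28$)
$L{\left(Z,E \right)} = -28 + Z$ ($L{\left(Z,E \right)} = Z - 28 = -28 + Z$)
$\frac{176222}{L{\left(-489,-176 \right)}} - -211711 = \frac{176222}{-28 - 489} - -211711 = \frac{176222}{-517} + 211711 = 176222 \left(- \frac{1}{517}\right) + 211711 = - \frac{176222}{517} + 211711 = \frac{109278365}{517}$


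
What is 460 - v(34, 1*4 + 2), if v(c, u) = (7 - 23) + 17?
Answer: 459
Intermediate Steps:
v(c, u) = 1 (v(c, u) = -16 + 17 = 1)
460 - v(34, 1*4 + 2) = 460 - 1*1 = 460 - 1 = 459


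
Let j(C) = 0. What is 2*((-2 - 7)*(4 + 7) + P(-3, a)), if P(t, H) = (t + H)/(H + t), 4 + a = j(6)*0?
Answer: -196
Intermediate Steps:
a = -4 (a = -4 + 0*0 = -4 + 0 = -4)
P(t, H) = 1 (P(t, H) = (H + t)/(H + t) = 1)
2*((-2 - 7)*(4 + 7) + P(-3, a)) = 2*((-2 - 7)*(4 + 7) + 1) = 2*(-9*11 + 1) = 2*(-99 + 1) = 2*(-98) = -196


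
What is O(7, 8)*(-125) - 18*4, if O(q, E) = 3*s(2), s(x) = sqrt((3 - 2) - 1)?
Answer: -72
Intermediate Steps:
s(x) = 0 (s(x) = sqrt(1 - 1) = sqrt(0) = 0)
O(q, E) = 0 (O(q, E) = 3*0 = 0)
O(7, 8)*(-125) - 18*4 = 0*(-125) - 18*4 = 0 - 72 = -72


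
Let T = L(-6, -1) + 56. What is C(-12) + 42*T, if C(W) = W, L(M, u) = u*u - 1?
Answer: 2340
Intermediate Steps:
L(M, u) = -1 + u² (L(M, u) = u² - 1 = -1 + u²)
T = 56 (T = (-1 + (-1)²) + 56 = (-1 + 1) + 56 = 0 + 56 = 56)
C(-12) + 42*T = -12 + 42*56 = -12 + 2352 = 2340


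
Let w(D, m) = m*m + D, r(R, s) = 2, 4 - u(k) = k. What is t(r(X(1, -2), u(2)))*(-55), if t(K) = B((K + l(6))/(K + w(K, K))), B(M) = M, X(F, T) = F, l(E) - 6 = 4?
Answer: -165/2 ≈ -82.500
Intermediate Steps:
u(k) = 4 - k
l(E) = 10 (l(E) = 6 + 4 = 10)
w(D, m) = D + m**2 (w(D, m) = m**2 + D = D + m**2)
t(K) = (10 + K)/(K**2 + 2*K) (t(K) = (K + 10)/(K + (K + K**2)) = (10 + K)/(K**2 + 2*K))
t(r(X(1, -2), u(2)))*(-55) = ((10 + 2)/(2*(2 + 2)))*(-55) = ((1/2)*12/4)*(-55) = ((1/2)*(1/4)*12)*(-55) = (3/2)*(-55) = -165/2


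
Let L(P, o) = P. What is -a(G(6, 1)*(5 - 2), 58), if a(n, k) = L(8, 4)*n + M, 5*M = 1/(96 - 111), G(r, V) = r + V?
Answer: -12599/75 ≈ -167.99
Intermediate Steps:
G(r, V) = V + r
M = -1/75 (M = 1/(5*(96 - 111)) = (⅕)/(-15) = (⅕)*(-1/15) = -1/75 ≈ -0.013333)
a(n, k) = -1/75 + 8*n (a(n, k) = 8*n - 1/75 = -1/75 + 8*n)
-a(G(6, 1)*(5 - 2), 58) = -(-1/75 + 8*((1 + 6)*(5 - 2))) = -(-1/75 + 8*(7*3)) = -(-1/75 + 8*21) = -(-1/75 + 168) = -1*12599/75 = -12599/75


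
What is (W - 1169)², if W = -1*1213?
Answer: 5673924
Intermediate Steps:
W = -1213
(W - 1169)² = (-1213 - 1169)² = (-2382)² = 5673924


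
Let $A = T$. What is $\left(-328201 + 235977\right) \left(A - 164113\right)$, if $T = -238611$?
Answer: $37140818176$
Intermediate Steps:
$A = -238611$
$\left(-328201 + 235977\right) \left(A - 164113\right) = \left(-328201 + 235977\right) \left(-238611 - 164113\right) = \left(-92224\right) \left(-402724\right) = 37140818176$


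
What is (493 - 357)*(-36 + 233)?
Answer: 26792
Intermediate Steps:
(493 - 357)*(-36 + 233) = 136*197 = 26792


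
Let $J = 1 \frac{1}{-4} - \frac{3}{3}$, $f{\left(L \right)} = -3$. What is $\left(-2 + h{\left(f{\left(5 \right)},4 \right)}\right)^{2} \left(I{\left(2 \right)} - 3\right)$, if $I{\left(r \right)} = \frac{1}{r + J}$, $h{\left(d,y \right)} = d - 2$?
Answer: $- \frac{245}{3} \approx -81.667$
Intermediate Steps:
$h{\left(d,y \right)} = -2 + d$ ($h{\left(d,y \right)} = d - 2 = -2 + d$)
$J = - \frac{5}{4}$ ($J = 1 \left(- \frac{1}{4}\right) - 1 = - \frac{1}{4} - 1 = - \frac{5}{4} \approx -1.25$)
$I{\left(r \right)} = \frac{1}{- \frac{5}{4} + r}$ ($I{\left(r \right)} = \frac{1}{r - \frac{5}{4}} = \frac{1}{- \frac{5}{4} + r}$)
$\left(-2 + h{\left(f{\left(5 \right)},4 \right)}\right)^{2} \left(I{\left(2 \right)} - 3\right) = \left(-2 - 5\right)^{2} \left(\frac{4}{-5 + 4 \cdot 2} - 3\right) = \left(-2 - 5\right)^{2} \left(\frac{4}{-5 + 8} - 3\right) = \left(-7\right)^{2} \left(\frac{4}{3} - 3\right) = 49 \left(4 \cdot \frac{1}{3} - 3\right) = 49 \left(\frac{4}{3} - 3\right) = 49 \left(- \frac{5}{3}\right) = - \frac{245}{3}$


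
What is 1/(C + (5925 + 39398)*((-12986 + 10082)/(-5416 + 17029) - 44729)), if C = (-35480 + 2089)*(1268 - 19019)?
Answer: -3871/5553104958110 ≈ -6.9709e-10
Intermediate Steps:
C = 592723641 (C = -33391*(-17751) = 592723641)
1/(C + (5925 + 39398)*((-12986 + 10082)/(-5416 + 17029) - 44729)) = 1/(592723641 + (5925 + 39398)*((-12986 + 10082)/(-5416 + 17029) - 44729)) = 1/(592723641 + 45323*(-2904/11613 - 44729)) = 1/(592723641 + 45323*(-2904*1/11613 - 44729)) = 1/(592723641 + 45323*(-968/3871 - 44729)) = 1/(592723641 + 45323*(-173146927/3871)) = 1/(592723641 - 7847538172421/3871) = 1/(-5553104958110/3871) = -3871/5553104958110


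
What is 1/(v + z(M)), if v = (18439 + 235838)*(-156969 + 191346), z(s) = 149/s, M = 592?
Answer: 592/5174838014117 ≈ 1.1440e-10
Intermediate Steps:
v = 8741280429 (v = 254277*34377 = 8741280429)
1/(v + z(M)) = 1/(8741280429 + 149/592) = 1/(5174838014117/592) = 592/5174838014117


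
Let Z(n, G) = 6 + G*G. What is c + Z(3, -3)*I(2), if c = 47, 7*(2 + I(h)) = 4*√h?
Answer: 17 + 60*√2/7 ≈ 29.122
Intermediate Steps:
Z(n, G) = 6 + G²
I(h) = -2 + 4*√h/7 (I(h) = -2 + (4*√h)/7 = -2 + 4*√h/7)
c + Z(3, -3)*I(2) = 47 + (6 + (-3)²)*(-2 + 4*√2/7) = 47 + (6 + 9)*(-2 + 4*√2/7) = 47 + 15*(-2 + 4*√2/7) = 47 + (-30 + 60*√2/7) = 17 + 60*√2/7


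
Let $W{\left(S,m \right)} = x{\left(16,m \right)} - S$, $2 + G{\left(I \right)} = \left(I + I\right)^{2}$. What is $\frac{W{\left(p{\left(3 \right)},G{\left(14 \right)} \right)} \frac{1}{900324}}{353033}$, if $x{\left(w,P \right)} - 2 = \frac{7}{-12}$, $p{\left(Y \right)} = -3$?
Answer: $\frac{1}{71964697968} \approx 1.3896 \cdot 10^{-11}$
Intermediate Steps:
$x{\left(w,P \right)} = \frac{17}{12}$ ($x{\left(w,P \right)} = 2 + \frac{7}{-12} = 2 + 7 \left(- \frac{1}{12}\right) = 2 - \frac{7}{12} = \frac{17}{12}$)
$G{\left(I \right)} = -2 + 4 I^{2}$ ($G{\left(I \right)} = -2 + \left(I + I\right)^{2} = -2 + \left(2 I\right)^{2} = -2 + 4 I^{2}$)
$W{\left(S,m \right)} = \frac{17}{12} - S$
$\frac{W{\left(p{\left(3 \right)},G{\left(14 \right)} \right)} \frac{1}{900324}}{353033} = \frac{\left(\frac{17}{12} - -3\right) \frac{1}{900324}}{353033} = \left(\frac{17}{12} + 3\right) \frac{1}{900324} \cdot \frac{1}{353033} = \frac{53}{12} \cdot \frac{1}{900324} \cdot \frac{1}{353033} = \frac{53}{10803888} \cdot \frac{1}{353033} = \frac{1}{71964697968}$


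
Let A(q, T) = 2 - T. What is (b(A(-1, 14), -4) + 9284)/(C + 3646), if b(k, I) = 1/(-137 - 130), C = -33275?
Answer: -2478827/7910943 ≈ -0.31334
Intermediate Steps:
b(k, I) = -1/267 (b(k, I) = 1/(-267) = -1/267)
(b(A(-1, 14), -4) + 9284)/(C + 3646) = (-1/267 + 9284)/(-33275 + 3646) = (2478827/267)/(-29629) = (2478827/267)*(-1/29629) = -2478827/7910943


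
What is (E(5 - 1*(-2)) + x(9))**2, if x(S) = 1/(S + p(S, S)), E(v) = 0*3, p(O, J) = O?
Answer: 1/324 ≈ 0.0030864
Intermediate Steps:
E(v) = 0
x(S) = 1/(2*S) (x(S) = 1/(S + S) = 1/(2*S))
(E(5 - 1*(-2)) + x(9))**2 = (0 + (1/2)/9)**2 = (0 + (1/2)*(1/9))**2 = (0 + 1/18)**2 = (1/18)**2 = 1/324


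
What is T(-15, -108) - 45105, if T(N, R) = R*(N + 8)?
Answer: -44349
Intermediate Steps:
T(N, R) = R*(8 + N)
T(-15, -108) - 45105 = -108*(8 - 15) - 45105 = -108*(-7) - 45105 = 756 - 45105 = -44349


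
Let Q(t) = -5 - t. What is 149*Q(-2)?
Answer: -447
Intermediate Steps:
149*Q(-2) = 149*(-5 - 1*(-2)) = 149*(-5 + 2) = 149*(-3) = -447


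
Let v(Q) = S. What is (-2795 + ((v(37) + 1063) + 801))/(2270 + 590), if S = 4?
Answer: -927/2860 ≈ -0.32413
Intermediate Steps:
v(Q) = 4
(-2795 + ((v(37) + 1063) + 801))/(2270 + 590) = (-2795 + ((4 + 1063) + 801))/(2270 + 590) = (-2795 + (1067 + 801))/2860 = (-2795 + 1868)*(1/2860) = -927*1/2860 = -927/2860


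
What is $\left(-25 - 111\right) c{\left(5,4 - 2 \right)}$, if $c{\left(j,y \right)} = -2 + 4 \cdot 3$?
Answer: $-1360$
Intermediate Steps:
$c{\left(j,y \right)} = 10$ ($c{\left(j,y \right)} = -2 + 12 = 10$)
$\left(-25 - 111\right) c{\left(5,4 - 2 \right)} = \left(-25 - 111\right) 10 = \left(-136\right) 10 = -1360$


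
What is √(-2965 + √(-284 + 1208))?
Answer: √(-2965 + 2*√231) ≈ 54.172*I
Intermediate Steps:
√(-2965 + √(-284 + 1208)) = √(-2965 + √924) = √(-2965 + 2*√231)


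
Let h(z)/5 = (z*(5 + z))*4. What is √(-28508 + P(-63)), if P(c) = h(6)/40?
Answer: 5*I*√1139 ≈ 168.75*I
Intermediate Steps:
h(z) = 20*z*(5 + z) (h(z) = 5*((z*(5 + z))*4) = 5*(4*z*(5 + z)) = 20*z*(5 + z))
P(c) = 33 (P(c) = (20*6*(5 + 6))/40 = (20*6*11)*(1/40) = 1320*(1/40) = 33)
√(-28508 + P(-63)) = √(-28508 + 33) = √(-28475) = 5*I*√1139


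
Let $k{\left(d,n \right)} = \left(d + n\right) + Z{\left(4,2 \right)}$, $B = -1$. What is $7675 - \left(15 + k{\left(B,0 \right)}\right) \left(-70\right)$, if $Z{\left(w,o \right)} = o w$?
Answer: $9215$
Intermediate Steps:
$k{\left(d,n \right)} = 8 + d + n$ ($k{\left(d,n \right)} = \left(d + n\right) + 2 \cdot 4 = \left(d + n\right) + 8 = 8 + d + n$)
$7675 - \left(15 + k{\left(B,0 \right)}\right) \left(-70\right) = 7675 - \left(15 + \left(8 - 1 + 0\right)\right) \left(-70\right) = 7675 - \left(15 + 7\right) \left(-70\right) = 7675 - 22 \left(-70\right) = 7675 - -1540 = 7675 + 1540 = 9215$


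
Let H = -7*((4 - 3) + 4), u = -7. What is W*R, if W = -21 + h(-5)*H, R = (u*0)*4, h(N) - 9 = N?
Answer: 0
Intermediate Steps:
h(N) = 9 + N
H = -35 (H = -7*(1 + 4) = -7*5 = -35)
R = 0 (R = -7*0*4 = 0*4 = 0)
W = -161 (W = -21 + (9 - 5)*(-35) = -21 + 4*(-35) = -21 - 140 = -161)
W*R = -161*0 = 0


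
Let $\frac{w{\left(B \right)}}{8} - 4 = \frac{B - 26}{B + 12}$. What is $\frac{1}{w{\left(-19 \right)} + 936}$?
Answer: $\frac{7}{7136} \approx 0.00098094$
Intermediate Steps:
$w{\left(B \right)} = 32 + \frac{8 \left(-26 + B\right)}{12 + B}$ ($w{\left(B \right)} = 32 + 8 \frac{B - 26}{B + 12} = 32 + 8 \frac{-26 + B}{12 + B} = 32 + \frac{8 \left(-26 + B\right)}{12 + B}$)
$\frac{1}{w{\left(-19 \right)} + 936} = \frac{1}{\frac{8 \left(22 + 5 \left(-19\right)\right)}{12 - 19} + 936} = \frac{1}{\frac{8 \left(22 - 95\right)}{-7} + 936} = \frac{1}{8 \left(- \frac{1}{7}\right) \left(-73\right) + 936} = \frac{1}{\frac{584}{7} + 936} = \frac{1}{\frac{7136}{7}} = \frac{7}{7136}$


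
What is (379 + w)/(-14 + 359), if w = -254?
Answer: 25/69 ≈ 0.36232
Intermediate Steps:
(379 + w)/(-14 + 359) = (379 - 254)/(-14 + 359) = 125/345 = 125*(1/345) = 25/69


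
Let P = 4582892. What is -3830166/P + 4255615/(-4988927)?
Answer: -19305721255231/11431856818442 ≈ -1.6888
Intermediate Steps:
-3830166/P + 4255615/(-4988927) = -3830166/4582892 + 4255615/(-4988927) = -3830166*1/4582892 + 4255615*(-1/4988927) = -1915083/2291446 - 4255615/4988927 = -19305721255231/11431856818442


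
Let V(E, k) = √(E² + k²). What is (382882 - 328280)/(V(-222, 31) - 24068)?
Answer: -1314160936/579218379 - 54602*√50245/579218379 ≈ -2.2900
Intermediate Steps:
(382882 - 328280)/(V(-222, 31) - 24068) = (382882 - 328280)/(√((-222)² + 31²) - 24068) = 54602/(√(49284 + 961) - 24068) = 54602/(√50245 - 24068) = 54602/(-24068 + √50245)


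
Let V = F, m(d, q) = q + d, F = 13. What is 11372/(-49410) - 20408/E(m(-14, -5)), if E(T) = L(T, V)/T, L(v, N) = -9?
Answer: -1064384926/24705 ≈ -43084.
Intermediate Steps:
m(d, q) = d + q
V = 13
E(T) = -9/T
11372/(-49410) - 20408/E(m(-14, -5)) = 11372/(-49410) - 20408/((-9/(-14 - 5))) = 11372*(-1/49410) - 20408/((-9/(-19))) = -5686/24705 - 20408/((-9*(-1/19))) = -5686/24705 - 20408/9/19 = -5686/24705 - 20408*19/9 = -5686/24705 - 387752/9 = -1064384926/24705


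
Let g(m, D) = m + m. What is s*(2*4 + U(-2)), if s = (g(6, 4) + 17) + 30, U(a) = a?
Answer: 354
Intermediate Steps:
g(m, D) = 2*m
s = 59 (s = (2*6 + 17) + 30 = (12 + 17) + 30 = 29 + 30 = 59)
s*(2*4 + U(-2)) = 59*(2*4 - 2) = 59*(8 - 2) = 59*6 = 354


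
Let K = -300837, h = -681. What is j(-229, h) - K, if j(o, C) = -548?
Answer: 300289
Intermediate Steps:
j(-229, h) - K = -548 - 1*(-300837) = -548 + 300837 = 300289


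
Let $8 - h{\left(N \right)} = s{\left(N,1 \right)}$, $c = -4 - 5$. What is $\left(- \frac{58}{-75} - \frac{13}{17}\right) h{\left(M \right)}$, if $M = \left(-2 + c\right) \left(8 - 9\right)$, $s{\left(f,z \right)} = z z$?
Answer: $\frac{77}{1275} \approx 0.060392$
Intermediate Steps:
$s{\left(f,z \right)} = z^{2}$
$c = -9$ ($c = -4 - 5 = -9$)
$M = 11$ ($M = \left(-2 - 9\right) \left(8 - 9\right) = \left(-11\right) \left(-1\right) = 11$)
$h{\left(N \right)} = 7$ ($h{\left(N \right)} = 8 - 1^{2} = 8 - 1 = 7$)
$\left(- \frac{58}{-75} - \frac{13}{17}\right) h{\left(M \right)} = \left(- \frac{58}{-75} - \frac{13}{17}\right) 7 = \left(\left(-58\right) \left(- \frac{1}{75}\right) - \frac{13}{17}\right) 7 = \left(\frac{58}{75} - \frac{13}{17}\right) 7 = \frac{11}{1275} \cdot 7 = \frac{77}{1275}$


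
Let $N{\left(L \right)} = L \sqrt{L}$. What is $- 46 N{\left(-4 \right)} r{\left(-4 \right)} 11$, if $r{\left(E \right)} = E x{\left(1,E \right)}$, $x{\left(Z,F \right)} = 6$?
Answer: $- 97152 i \approx - 97152.0 i$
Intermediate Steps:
$r{\left(E \right)} = 6 E$ ($r{\left(E \right)} = E 6 = 6 E$)
$N{\left(L \right)} = L^{\frac{3}{2}}$
$- 46 N{\left(-4 \right)} r{\left(-4 \right)} 11 = - 46 \left(-4\right)^{\frac{3}{2}} \cdot 6 \left(-4\right) 11 = - 46 - 8 i \left(-24\right) 11 = - 46 \cdot 192 i 11 = - 8832 i 11 = - 97152 i$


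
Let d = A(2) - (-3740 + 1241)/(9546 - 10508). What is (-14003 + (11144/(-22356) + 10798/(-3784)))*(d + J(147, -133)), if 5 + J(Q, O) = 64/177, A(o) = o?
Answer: 132050222409659599/1800543342312 ≈ 73339.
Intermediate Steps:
J(Q, O) = -821/177 (J(Q, O) = -5 + 64/177 = -821/177)
d = -575/962 (d = 2 - (-3740 + 1241)/(9546 - 10508) = 2 - (-2499)/(-962) = 2 - (-2499)*(-1)/962 = 2 - 1*2499/962 = 2 - 2499/962 = -575/962 ≈ -0.59771)
(-14003 + (11144/(-22356) + 10798/(-3784)))*(d + J(147, -133)) = (-14003 + (11144/(-22356) + 10798/(-3784)))*(-575/962 - 821/177) = (-14003 + (11144*(-1/22356) + 10798*(-1/3784)))*(-891577/170274) = (-14003 + (-2786/5589 - 5399/1892))*(-891577/170274) = (-14003 - 35446123/10574388)*(-891577/170274) = -148108601287/10574388*(-891577/170274) = 132050222409659599/1800543342312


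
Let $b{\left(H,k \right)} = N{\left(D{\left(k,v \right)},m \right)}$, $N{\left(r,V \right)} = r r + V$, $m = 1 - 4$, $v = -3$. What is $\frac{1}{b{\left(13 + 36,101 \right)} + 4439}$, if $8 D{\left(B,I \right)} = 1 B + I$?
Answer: $\frac{16}{73377} \approx 0.00021805$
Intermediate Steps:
$D{\left(B,I \right)} = \frac{B}{8} + \frac{I}{8}$ ($D{\left(B,I \right)} = \frac{1 B + I}{8} = \frac{B + I}{8} = \frac{B}{8} + \frac{I}{8}$)
$m = -3$ ($m = 1 - 4 = -3$)
$N{\left(r,V \right)} = V + r^{2}$ ($N{\left(r,V \right)} = r^{2} + V = V + r^{2}$)
$b{\left(H,k \right)} = -3 + \left(- \frac{3}{8} + \frac{k}{8}\right)^{2}$ ($b{\left(H,k \right)} = -3 + \left(\frac{k}{8} + \frac{1}{8} \left(-3\right)\right)^{2} = -3 + \left(\frac{k}{8} - \frac{3}{8}\right)^{2} = -3 + \left(- \frac{3}{8} + \frac{k}{8}\right)^{2}$)
$\frac{1}{b{\left(13 + 36,101 \right)} + 4439} = \frac{1}{\left(-3 + \frac{\left(-3 + 101\right)^{2}}{64}\right) + 4439} = \frac{1}{\left(-3 + \frac{98^{2}}{64}\right) + 4439} = \frac{1}{\left(-3 + \frac{1}{64} \cdot 9604\right) + 4439} = \frac{1}{\left(-3 + \frac{2401}{16}\right) + 4439} = \frac{1}{\frac{2353}{16} + 4439} = \frac{1}{\frac{73377}{16}} = \frac{16}{73377}$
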